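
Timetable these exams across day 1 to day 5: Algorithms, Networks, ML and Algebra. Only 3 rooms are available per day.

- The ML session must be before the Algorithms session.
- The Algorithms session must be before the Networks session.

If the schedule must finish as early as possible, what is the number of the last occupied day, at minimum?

day 3

The precedence chain requires at least 3 distinct days.
With at most 3 per day and 4 exams, at least 2 days are needed.
3 works (last occupied day: day 3): for example Algorithms=day 2; Algebra=day 1; ML=day 1; Networks=day 3.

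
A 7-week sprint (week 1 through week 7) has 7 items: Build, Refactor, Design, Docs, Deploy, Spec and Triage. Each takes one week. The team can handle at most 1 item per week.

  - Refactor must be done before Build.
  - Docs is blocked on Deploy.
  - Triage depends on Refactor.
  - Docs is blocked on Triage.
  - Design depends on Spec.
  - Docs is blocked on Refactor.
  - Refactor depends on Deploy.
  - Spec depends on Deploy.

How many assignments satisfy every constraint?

45

Splitting on Build: it can be week 3 (6), week 4 (9), week 5 (10), week 6 (10), week 7 (10). Listing each branch's schedules as (Refactor, Design, Docs, Deploy, Spec, Triage) by week number:
Build=week 3: (2,5,7,1,4,6) (2,6,7,1,4,5) (2,6,7,1,5,4) (2,7,5,1,6,4) (2,7,6,1,4,5) (2,7,6,1,5,4) — 6.
Build=week 4: (2,5,7,1,3,6) (2,6,7,1,3,5) (2,6,7,1,5,3) (2,7,5,1,6,3) (2,7,6,1,3,5) (2,7,6,1,5,3) (3,5,7,1,2,6) (3,6,7,1,2,5) (3,7,6,1,2,5) — 9.
Build=week 5: (2,4,7,1,3,6) (2,6,7,1,3,4) (2,6,7,1,4,3) (2,7,4,1,6,3) (2,7,6,1,3,4) (2,7,6,1,4,3) (3,4,7,1,2,6) (3,6,7,1,2,4) (3,7,6,1,2,4) (4,3,7,1,2,6) — 10.
Build=week 6: (2,4,7,1,3,5) (2,5,7,1,3,4) (2,5,7,1,4,3) (2,7,4,1,5,3) (2,7,5,1,3,4) (2,7,5,1,4,3) (3,4,7,1,2,5) (3,5,7,1,2,4) (3,7,5,1,2,4) (4,3,7,1,2,5) — 10.
Build=week 7: (2,4,6,1,3,5) (2,5,6,1,3,4) (2,5,6,1,4,3) (2,6,4,1,5,3) (2,6,5,1,3,4) (2,6,5,1,4,3) (3,4,6,1,2,5) (3,5,6,1,2,4) (3,6,5,1,2,4) (4,3,6,1,2,5) — 10.
Summing: 6 + 9 + 10 + 10 + 10 = 45.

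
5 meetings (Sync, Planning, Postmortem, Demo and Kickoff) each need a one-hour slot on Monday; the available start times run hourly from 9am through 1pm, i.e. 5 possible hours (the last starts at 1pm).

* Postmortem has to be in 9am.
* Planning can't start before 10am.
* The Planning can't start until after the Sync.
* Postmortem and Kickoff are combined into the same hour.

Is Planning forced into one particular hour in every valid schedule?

Planning can be 10am (e.g. Sync in 9am; Kickoff in 9am; Postmortem in 9am; Planning in 10am; Demo in 9am) or 11am (e.g. Kickoff in 9am, Postmortem in 9am, Demo in 9am, Planning in 11am, Sync in 9am).

No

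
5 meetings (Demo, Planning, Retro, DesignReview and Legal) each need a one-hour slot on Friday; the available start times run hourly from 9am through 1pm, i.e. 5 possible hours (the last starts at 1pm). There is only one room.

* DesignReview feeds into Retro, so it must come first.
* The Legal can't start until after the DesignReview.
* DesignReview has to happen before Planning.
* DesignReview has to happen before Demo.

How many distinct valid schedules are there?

Splitting on Demo: it can be 10am (6), 11am (6), 12pm (6), 1pm (6). Listing each branch's schedules as (Planning, Retro, DesignReview, Legal):
Demo=10am: (11am,12pm,9am,1pm) (11am,1pm,9am,12pm) (12pm,11am,9am,1pm) (12pm,1pm,9am,11am) (1pm,11am,9am,12pm) (1pm,12pm,9am,11am) — 6.
Demo=11am: (10am,12pm,9am,1pm) (10am,1pm,9am,12pm) (12pm,10am,9am,1pm) (12pm,1pm,9am,10am) (1pm,10am,9am,12pm) (1pm,12pm,9am,10am) — 6.
Demo=12pm: (10am,11am,9am,1pm) (10am,1pm,9am,11am) (11am,10am,9am,1pm) (11am,1pm,9am,10am) (1pm,10am,9am,11am) (1pm,11am,9am,10am) — 6.
Demo=1pm: (10am,11am,9am,12pm) (10am,12pm,9am,11am) (11am,10am,9am,12pm) (11am,12pm,9am,10am) (12pm,10am,9am,11am) (12pm,11am,9am,10am) — 6.
Summing: 6 + 6 + 6 + 6 = 24.

24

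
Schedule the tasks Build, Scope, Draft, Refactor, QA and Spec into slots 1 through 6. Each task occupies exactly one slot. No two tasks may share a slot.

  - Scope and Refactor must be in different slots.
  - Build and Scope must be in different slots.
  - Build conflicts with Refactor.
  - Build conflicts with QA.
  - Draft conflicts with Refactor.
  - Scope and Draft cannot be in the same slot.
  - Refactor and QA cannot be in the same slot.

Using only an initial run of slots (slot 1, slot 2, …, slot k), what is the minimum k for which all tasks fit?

6 slots

With at most 1 per slot and 6 tasks, at least 6 slots are needed.
6 works (last occupied slot: 6): for example Refactor -> 4; Spec -> 6; Scope -> 2; QA -> 5; Draft -> 3; Build -> 1.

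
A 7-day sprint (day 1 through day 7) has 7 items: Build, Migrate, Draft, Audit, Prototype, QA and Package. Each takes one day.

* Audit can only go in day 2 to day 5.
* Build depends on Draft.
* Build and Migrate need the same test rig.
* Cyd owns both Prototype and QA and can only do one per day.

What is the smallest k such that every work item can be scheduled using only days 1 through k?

2 days

The precedence chain requires at least 2 distinct days.
2 works (last occupied day: day 2): for example Package in day 1, Draft in day 1, Migrate in day 1, QA in day 2, Audit in day 2, Prototype in day 1, Build in day 2.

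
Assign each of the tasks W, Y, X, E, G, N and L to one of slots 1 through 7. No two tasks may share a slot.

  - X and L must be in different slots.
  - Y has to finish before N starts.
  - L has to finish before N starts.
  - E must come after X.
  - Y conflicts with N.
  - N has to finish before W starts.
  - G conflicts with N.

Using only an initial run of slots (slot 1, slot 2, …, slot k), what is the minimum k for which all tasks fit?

7 slots

The precedence chain requires at least 3 distinct slots.
With at most 1 per slot and 7 tasks, at least 7 slots are needed.
7 works (last occupied slot: 7): for example L in 2; X in 5; W in 4; Y in 1; G in 7; N in 3; E in 6.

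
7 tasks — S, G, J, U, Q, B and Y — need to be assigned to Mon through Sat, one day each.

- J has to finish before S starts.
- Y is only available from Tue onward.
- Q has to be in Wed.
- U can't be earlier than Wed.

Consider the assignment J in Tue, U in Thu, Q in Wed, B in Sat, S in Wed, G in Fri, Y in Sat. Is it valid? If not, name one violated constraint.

U can't be earlier than Wed — holds.
Q has to be in Wed — holds.
Y is only available from Tue onward — holds.
J has to finish before S starts — holds.

Yes, all constraints hold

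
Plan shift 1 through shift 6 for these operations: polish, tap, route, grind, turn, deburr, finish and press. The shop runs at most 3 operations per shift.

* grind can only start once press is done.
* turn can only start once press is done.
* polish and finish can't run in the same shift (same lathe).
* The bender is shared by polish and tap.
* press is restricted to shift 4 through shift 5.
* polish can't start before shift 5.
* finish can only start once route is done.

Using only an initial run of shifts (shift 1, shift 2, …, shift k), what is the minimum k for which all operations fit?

5

The precedence chain requires at least 2 distinct shifts.
With at most 3 per shift and 8 operations, at least 3 shifts are needed.
polish can't be placed before shift 5, so the schedule must run through at least shift 5.
5 works (last occupied shift: shift 5): for example tap in shift 1, finish in shift 2, route in shift 1, polish in shift 5, press in shift 4, grind in shift 5, deburr in shift 1, turn in shift 5.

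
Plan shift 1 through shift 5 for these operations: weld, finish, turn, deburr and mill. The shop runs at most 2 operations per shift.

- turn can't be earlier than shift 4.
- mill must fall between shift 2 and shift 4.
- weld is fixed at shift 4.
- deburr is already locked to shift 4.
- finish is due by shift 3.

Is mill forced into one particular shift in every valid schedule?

No

mill can be shift 2 (e.g. deburr in shift 4; weld in shift 4; turn in shift 5; mill in shift 2; finish in shift 1) or shift 3 (e.g. weld=shift 4; finish=shift 1; turn=shift 5; mill=shift 3; deburr=shift 4).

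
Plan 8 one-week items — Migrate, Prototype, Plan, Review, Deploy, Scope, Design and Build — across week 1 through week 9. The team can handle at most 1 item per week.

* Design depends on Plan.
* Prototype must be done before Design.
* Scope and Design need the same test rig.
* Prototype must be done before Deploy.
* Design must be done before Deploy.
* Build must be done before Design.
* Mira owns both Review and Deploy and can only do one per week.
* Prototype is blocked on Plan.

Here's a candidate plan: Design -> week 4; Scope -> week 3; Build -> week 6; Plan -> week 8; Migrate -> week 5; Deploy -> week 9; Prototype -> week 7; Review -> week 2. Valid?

No — it violates: Design depends on Plan

Prototype must be done before Design — violated.
Design must be done before Deploy — holds.
Prototype must be done before Deploy — holds.
The team can handle at most 1 item per week — holds.
Prototype is blocked on Plan — violated.
Design depends on Plan — violated.
Build must be done before Design — violated.
Scope and Design need the same test rig — holds.
Mira owns both Review and Deploy and can only do one per week — holds.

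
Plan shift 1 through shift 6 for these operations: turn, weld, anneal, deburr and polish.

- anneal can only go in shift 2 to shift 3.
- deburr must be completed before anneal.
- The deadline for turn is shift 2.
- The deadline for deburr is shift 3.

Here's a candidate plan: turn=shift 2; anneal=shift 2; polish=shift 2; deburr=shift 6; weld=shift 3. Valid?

The deadline for turn is shift 2 — holds.
The deadline for deburr is shift 3 — violated.
deburr must be completed before anneal — violated.
anneal can only go in shift 2 to shift 3 — holds.

No. The deadline for deburr is shift 3 is not satisfied.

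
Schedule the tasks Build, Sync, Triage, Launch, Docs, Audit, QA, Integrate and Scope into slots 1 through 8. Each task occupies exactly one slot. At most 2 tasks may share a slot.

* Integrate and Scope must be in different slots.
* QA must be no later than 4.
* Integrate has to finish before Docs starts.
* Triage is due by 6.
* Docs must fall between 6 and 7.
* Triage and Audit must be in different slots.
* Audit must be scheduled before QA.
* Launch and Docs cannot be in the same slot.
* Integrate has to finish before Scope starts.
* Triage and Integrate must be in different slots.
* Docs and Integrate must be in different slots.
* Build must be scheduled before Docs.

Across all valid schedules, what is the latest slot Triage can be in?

6

Triage's own window allows nothing later than 6.
Triage at 6 is achievable: Launch=4; Build=2; Docs=6; Audit=1; Scope=3; QA=2; Integrate=1; Sync=3; Triage=6.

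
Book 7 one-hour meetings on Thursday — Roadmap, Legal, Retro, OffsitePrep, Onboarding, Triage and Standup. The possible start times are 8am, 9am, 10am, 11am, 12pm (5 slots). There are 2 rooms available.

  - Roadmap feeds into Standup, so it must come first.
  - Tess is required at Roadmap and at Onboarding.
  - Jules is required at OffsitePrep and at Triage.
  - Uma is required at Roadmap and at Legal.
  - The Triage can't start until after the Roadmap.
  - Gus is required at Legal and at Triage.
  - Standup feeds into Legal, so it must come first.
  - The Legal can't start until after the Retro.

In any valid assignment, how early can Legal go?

10am

Precedence pushes Legal to at least 10am.
Legal at 10am is achievable: Retro=8am, Legal=10am, Standup=9am, Triage=9am, Onboarding=11am, OffsitePrep=10am, Roadmap=8am.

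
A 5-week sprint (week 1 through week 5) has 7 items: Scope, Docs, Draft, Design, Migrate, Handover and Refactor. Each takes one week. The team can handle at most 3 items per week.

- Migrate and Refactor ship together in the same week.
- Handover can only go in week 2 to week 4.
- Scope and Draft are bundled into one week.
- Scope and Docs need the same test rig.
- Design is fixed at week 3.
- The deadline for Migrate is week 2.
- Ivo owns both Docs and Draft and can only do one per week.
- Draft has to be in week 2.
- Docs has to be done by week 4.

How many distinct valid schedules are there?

Splitting on Docs: it can be week 1 (3), week 3 (3), week 4 (3). Listing each branch's schedules as (Scope, Draft, Design, Migrate, Handover, Refactor) by week number:
Docs=week 1: (2,2,3,1,2,1) (2,2,3,1,3,1) (2,2,3,1,4,1) — 3.
Docs=week 3: (2,2,3,1,2,1) (2,2,3,1,3,1) (2,2,3,1,4,1) — 3.
Docs=week 4: (2,2,3,1,2,1) (2,2,3,1,3,1) (2,2,3,1,4,1) — 3.
Summing: 3 + 3 + 3 = 9.

9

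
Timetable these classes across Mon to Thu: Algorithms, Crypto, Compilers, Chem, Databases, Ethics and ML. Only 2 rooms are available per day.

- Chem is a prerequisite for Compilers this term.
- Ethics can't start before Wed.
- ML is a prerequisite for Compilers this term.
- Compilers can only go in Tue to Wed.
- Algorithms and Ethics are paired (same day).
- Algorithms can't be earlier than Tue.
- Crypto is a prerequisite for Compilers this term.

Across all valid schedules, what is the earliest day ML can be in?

Mon

Downstream work caps ML at Tue.
ML at Mon is achievable: Crypto=Mon, Ethics=Thu, Algorithms=Thu, Databases=Tue, Compilers=Wed, ML=Mon, Chem=Tue.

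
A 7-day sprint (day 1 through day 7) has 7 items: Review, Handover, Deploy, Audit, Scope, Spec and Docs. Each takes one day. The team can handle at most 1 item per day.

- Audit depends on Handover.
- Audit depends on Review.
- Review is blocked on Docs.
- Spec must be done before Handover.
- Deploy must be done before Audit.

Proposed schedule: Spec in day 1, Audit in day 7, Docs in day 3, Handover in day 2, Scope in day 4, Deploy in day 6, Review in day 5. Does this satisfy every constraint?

Valid

Deploy must be done before Audit — holds.
Spec must be done before Handover — holds.
Audit depends on Review — holds.
Audit depends on Handover — holds.
Review is blocked on Docs — holds.
The team can handle at most 1 item per day — holds.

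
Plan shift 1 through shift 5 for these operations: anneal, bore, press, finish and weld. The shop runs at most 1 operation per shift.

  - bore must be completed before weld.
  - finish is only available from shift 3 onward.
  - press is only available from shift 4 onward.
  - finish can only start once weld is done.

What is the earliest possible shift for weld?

Precedence pushes weld to at least shift 2; downstream work caps weld at shift 4.
weld at shift 2 is achievable: bore in shift 1, anneal in shift 5, weld in shift 2, press in shift 4, finish in shift 3.

shift 2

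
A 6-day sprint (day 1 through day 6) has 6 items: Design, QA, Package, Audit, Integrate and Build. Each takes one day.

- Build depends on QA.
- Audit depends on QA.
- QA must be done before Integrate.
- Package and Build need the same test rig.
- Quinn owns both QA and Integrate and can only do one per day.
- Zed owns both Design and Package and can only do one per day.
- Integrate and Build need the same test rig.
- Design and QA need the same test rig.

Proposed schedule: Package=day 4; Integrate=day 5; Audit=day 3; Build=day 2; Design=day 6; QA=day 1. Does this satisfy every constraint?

Integrate and Build need the same test rig — holds.
Zed owns both Design and Package and can only do one per day — holds.
Quinn owns both QA and Integrate and can only do one per day — holds.
Package and Build need the same test rig — holds.
Build depends on QA — holds.
Design and QA need the same test rig — holds.
QA must be done before Integrate — holds.
Audit depends on QA — holds.

Yes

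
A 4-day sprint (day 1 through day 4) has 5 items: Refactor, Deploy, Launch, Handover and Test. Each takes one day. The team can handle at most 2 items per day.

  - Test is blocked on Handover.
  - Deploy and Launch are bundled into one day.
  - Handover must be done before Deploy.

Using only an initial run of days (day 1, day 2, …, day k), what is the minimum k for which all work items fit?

The precedence chain requires at least 2 distinct days.
With at most 2 per day and 5 work items, at least 3 days are needed.
3 works (last occupied day: day 3): for example Launch in day 2, Handover in day 1, Refactor in day 1, Test in day 3, Deploy in day 2.

3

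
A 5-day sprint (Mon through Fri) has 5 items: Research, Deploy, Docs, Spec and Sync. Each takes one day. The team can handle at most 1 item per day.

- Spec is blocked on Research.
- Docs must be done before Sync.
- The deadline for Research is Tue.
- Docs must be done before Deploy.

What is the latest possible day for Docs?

Wed

Downstream work caps Docs at Thu.
Docs at Wed is achievable: Research=Mon; Sync=Fri; Docs=Wed; Spec=Tue; Deploy=Thu.
Nothing later works — the capacity limit rule out every day after Wed.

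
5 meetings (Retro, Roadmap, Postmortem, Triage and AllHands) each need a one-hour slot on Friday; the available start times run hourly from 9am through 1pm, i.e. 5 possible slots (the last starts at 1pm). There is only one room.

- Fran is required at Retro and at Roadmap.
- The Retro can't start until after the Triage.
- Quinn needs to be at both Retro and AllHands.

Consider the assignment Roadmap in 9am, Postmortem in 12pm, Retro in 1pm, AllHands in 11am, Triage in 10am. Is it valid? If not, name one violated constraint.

Fran is required at Retro and at Roadmap — holds.
The Retro can't start until after the Triage — holds.
Quinn needs to be at both Retro and AllHands — holds.
There is only one room — holds.

Yes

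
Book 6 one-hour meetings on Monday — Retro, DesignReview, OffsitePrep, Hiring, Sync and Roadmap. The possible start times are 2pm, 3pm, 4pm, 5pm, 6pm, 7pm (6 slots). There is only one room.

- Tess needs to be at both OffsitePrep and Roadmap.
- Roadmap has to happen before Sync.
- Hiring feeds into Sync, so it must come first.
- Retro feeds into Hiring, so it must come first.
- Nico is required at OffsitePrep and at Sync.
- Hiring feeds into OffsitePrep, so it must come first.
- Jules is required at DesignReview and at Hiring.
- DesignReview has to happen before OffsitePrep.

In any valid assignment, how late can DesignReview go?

6pm

Downstream work caps DesignReview at 6pm.
DesignReview at 6pm is achievable: OffsitePrep -> 7pm, Retro -> 2pm, Roadmap -> 4pm, DesignReview -> 6pm, Hiring -> 3pm, Sync -> 5pm.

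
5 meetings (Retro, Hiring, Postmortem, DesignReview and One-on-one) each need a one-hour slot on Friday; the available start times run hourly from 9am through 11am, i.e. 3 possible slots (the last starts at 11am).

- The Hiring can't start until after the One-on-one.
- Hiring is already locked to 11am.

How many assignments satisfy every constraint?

Splitting on Retro: it can be 9am (18), 10am (18), 11am (18). Listing each branch's schedules as (Hiring, Postmortem, DesignReview, One-on-one):
Retro=9am: (11am,9am,9am,9am) (11am,9am,9am,10am) (11am,9am,10am,9am) (11am,9am,10am,10am) (11am,9am,11am,9am) (11am,9am,11am,10am) (11am,10am,9am,9am) (11am,10am,9am,10am) (11am,10am,10am,9am) (11am,10am,10am,10am) (11am,10am,11am,9am) (11am,10am,11am,10am) (11am,11am,9am,9am) (11am,11am,9am,10am) (11am,11am,10am,9am) (11am,11am,10am,10am) (11am,11am,11am,9am) (11am,11am,11am,10am) — 18.
Retro=10am: (11am,9am,9am,9am) (11am,9am,9am,10am) (11am,9am,10am,9am) (11am,9am,10am,10am) (11am,9am,11am,9am) (11am,9am,11am,10am) (11am,10am,9am,9am) (11am,10am,9am,10am) (11am,10am,10am,9am) (11am,10am,10am,10am) (11am,10am,11am,9am) (11am,10am,11am,10am) (11am,11am,9am,9am) (11am,11am,9am,10am) (11am,11am,10am,9am) (11am,11am,10am,10am) (11am,11am,11am,9am) (11am,11am,11am,10am) — 18.
Retro=11am: (11am,9am,9am,9am) (11am,9am,9am,10am) (11am,9am,10am,9am) (11am,9am,10am,10am) (11am,9am,11am,9am) (11am,9am,11am,10am) (11am,10am,9am,9am) (11am,10am,9am,10am) (11am,10am,10am,9am) (11am,10am,10am,10am) (11am,10am,11am,9am) (11am,10am,11am,10am) (11am,11am,9am,9am) (11am,11am,9am,10am) (11am,11am,10am,9am) (11am,11am,10am,10am) (11am,11am,11am,9am) (11am,11am,11am,10am) — 18.
Summing: 18 + 18 + 18 = 54.

54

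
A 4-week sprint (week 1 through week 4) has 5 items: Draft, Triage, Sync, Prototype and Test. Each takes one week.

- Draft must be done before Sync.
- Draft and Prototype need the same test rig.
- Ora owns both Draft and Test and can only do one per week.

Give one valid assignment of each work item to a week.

Triage in week 1; Test in week 2; Prototype in week 2; Draft in week 1; Sync in week 2

Checking: Draft(week 1) before Sync(week 2); Draft(week 1) != Prototype(week 2); Draft(week 1) != Test(week 2).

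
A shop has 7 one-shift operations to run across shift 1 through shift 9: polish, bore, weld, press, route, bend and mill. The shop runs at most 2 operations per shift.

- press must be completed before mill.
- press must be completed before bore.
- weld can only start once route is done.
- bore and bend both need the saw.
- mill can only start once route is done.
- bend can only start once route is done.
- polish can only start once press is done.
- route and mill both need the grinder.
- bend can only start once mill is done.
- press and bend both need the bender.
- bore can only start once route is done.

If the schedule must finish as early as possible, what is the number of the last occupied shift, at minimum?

4

The precedence chain requires at least 3 distinct shifts.
With at most 2 per shift and 7 operations, at least 4 shifts are needed.
4 works (last occupied shift: shift 4): for example bore=shift 2, polish=shift 3, press=shift 1, bend=shift 3, weld=shift 4, route=shift 1, mill=shift 2.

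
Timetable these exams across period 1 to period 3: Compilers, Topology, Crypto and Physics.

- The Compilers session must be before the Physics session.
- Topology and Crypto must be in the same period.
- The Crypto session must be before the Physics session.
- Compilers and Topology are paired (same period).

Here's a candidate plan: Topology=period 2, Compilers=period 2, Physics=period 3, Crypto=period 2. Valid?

Topology and Crypto must be in the same period — holds.
Compilers and Topology are paired (same period) — holds.
The Crypto session must be before the Physics session — holds.
The Compilers session must be before the Physics session — holds.

Valid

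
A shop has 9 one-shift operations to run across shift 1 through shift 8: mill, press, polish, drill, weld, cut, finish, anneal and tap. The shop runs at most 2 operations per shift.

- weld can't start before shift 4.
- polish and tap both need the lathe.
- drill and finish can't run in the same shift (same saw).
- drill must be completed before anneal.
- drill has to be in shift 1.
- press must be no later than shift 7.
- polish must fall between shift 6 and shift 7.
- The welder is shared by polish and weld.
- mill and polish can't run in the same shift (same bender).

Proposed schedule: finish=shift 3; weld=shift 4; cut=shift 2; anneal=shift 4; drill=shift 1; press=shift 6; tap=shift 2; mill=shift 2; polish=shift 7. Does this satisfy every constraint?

drill has to be in shift 1 — holds.
drill must be completed before anneal — holds.
The welder is shared by polish and weld — holds.
press must be no later than shift 7 — holds.
polish and tap both need the lathe — holds.
weld can't start before shift 4 — holds.
The shop runs at most 2 operations per shift — violated.
drill and finish can't run in the same shift (same saw) — holds.
mill and polish can't run in the same shift (same bender) — holds.
polish must fall between shift 6 and shift 7 — holds.

No. The shop runs at most 2 operations per shift is not satisfied.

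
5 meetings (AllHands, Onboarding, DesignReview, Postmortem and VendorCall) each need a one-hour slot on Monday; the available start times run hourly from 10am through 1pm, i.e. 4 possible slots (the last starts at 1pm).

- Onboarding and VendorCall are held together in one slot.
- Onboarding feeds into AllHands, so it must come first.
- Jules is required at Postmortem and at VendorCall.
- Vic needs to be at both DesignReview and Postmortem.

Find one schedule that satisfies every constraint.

Postmortem -> 11am, Onboarding -> 10am, AllHands -> 11am, VendorCall -> 10am, DesignReview -> 10am

Checking: Onboarding(10am) before AllHands(11am); DesignReview(10am) != Postmortem(11am); Postmortem(11am) != VendorCall(10am); Onboarding = VendorCall = 10am.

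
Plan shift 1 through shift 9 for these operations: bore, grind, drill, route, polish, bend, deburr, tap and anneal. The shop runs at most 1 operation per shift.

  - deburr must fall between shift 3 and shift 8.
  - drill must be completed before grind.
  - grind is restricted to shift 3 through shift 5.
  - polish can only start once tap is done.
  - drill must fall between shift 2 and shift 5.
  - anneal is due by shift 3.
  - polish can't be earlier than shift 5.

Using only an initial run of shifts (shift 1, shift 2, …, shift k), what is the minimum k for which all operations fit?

The precedence chain requires at least 2 distinct shifts.
With at most 1 per shift and 9 operations, at least 9 shifts are needed.
polish can't be placed before shift 5, so the schedule must run through at least shift 5.
9 works (last occupied shift: shift 9): for example deburr -> shift 6, drill -> shift 2, route -> shift 8, anneal -> shift 1, bore -> shift 7, tap -> shift 4, grind -> shift 3, bend -> shift 9, polish -> shift 5.

9 shifts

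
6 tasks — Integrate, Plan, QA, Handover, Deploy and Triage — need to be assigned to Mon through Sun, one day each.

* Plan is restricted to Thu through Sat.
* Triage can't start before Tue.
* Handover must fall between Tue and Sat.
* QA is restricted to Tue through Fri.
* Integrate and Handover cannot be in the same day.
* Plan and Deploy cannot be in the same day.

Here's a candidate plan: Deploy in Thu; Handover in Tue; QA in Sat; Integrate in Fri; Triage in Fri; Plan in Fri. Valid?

QA is restricted to Tue through Fri — violated.
Triage can't start before Tue — holds.
Plan and Deploy cannot be in the same day — holds.
Plan is restricted to Thu through Sat — holds.
Integrate and Handover cannot be in the same day — holds.
Handover must fall between Tue and Sat — holds.

Invalid. QA is restricted to Tue through Fri.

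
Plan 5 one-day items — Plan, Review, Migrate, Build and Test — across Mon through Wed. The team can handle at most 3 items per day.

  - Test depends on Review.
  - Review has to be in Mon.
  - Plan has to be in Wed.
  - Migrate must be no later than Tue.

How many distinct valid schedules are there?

Splitting on Migrate: it can be Mon (6), Tue (6). Listing each branch's schedules as (Plan, Review, Build, Test):
Migrate=Mon: (Wed,Mon,Mon,Tue) (Wed,Mon,Mon,Wed) (Wed,Mon,Tue,Tue) (Wed,Mon,Tue,Wed) (Wed,Mon,Wed,Tue) (Wed,Mon,Wed,Wed) — 6.
Migrate=Tue: (Wed,Mon,Mon,Tue) (Wed,Mon,Mon,Wed) (Wed,Mon,Tue,Tue) (Wed,Mon,Tue,Wed) (Wed,Mon,Wed,Tue) (Wed,Mon,Wed,Wed) — 6.
Summing: 6 + 6 = 12.

12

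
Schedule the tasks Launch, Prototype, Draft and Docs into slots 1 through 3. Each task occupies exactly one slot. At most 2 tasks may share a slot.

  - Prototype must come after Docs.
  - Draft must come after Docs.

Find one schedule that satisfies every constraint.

Docs -> 1; Prototype -> 2; Draft -> 2; Launch -> 1

Checking: Docs(1) before Prototype(2); Docs(1) before Draft(2); max 2 per slot (cap 2).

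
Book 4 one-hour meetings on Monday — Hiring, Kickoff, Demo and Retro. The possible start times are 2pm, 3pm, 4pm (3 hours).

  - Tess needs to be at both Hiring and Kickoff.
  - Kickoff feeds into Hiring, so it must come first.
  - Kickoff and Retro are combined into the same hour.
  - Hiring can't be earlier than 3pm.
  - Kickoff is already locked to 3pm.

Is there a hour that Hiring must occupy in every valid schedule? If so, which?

4pm

Hiring's window is 3pm–4pm.
Kickoff is fixed at 3pm, and Hiring can't share a hour with Kickoff.
So Hiring must be 4pm.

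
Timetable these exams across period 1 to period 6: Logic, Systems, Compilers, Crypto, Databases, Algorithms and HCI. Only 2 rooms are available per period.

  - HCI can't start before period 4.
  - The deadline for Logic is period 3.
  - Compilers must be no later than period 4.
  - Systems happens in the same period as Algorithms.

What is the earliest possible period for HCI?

period 4

HCI is available from period 4.
HCI at period 4 is achievable: Crypto -> period 3; Systems -> period 2; Compilers -> period 1; Databases -> period 3; Logic -> period 1; HCI -> period 4; Algorithms -> period 2.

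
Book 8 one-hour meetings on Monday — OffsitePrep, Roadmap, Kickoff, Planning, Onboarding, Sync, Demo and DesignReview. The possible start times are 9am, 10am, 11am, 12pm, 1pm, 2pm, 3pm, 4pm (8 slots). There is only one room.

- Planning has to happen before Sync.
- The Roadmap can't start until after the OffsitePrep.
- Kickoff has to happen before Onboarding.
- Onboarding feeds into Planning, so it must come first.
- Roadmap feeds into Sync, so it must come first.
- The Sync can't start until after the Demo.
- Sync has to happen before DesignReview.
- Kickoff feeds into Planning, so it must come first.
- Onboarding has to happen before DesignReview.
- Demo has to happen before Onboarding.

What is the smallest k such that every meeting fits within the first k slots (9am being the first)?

The precedence chain requires at least 5 distinct slots.
With at most 1 per slot and 8 meetings, at least 8 slots are needed.
8 works (last occupied slot: 4pm): for example Demo=10am, Sync=3pm, Planning=12pm, OffsitePrep=1pm, Kickoff=9am, DesignReview=4pm, Onboarding=11am, Roadmap=2pm.

8 slots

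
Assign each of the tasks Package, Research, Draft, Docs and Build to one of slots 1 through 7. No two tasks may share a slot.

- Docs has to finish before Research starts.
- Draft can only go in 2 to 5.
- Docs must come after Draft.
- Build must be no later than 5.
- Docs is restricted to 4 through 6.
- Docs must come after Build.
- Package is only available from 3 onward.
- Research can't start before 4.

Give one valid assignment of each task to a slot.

Docs -> 4; Research -> 5; Draft -> 2; Package -> 3; Build -> 1

Checking: Docs(4) before Research(5); Build(1) before Docs(4); Draft(2) before Docs(4); Package=3 in [3,7]; Build=1 in [1,5]; Draft=2 in [2,5]; Research=5 in [4,7]; Docs=4 in [4,6]; max 1 per slot (cap 1).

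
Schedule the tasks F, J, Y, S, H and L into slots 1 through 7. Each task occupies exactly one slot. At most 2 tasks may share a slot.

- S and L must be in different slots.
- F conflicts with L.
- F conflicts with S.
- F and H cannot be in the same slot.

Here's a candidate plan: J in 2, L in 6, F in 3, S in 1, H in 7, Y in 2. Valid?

Yes

F conflicts with L — holds.
S and L must be in different slots — holds.
F conflicts with S — holds.
At most 2 tasks may share a slot — holds.
F and H cannot be in the same slot — holds.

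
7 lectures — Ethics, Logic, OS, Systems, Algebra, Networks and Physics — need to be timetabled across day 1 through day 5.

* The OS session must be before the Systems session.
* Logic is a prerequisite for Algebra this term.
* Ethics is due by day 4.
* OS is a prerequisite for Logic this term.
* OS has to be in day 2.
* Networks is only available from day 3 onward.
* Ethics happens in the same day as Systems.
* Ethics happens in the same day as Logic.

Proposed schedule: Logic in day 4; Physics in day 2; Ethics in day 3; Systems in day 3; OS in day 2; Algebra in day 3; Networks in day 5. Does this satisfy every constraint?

OS has to be in day 2 — holds.
Ethics happens in the same day as Logic — violated.
Logic is a prerequisite for Algebra this term — violated.
Ethics is due by day 4 — holds.
OS is a prerequisite for Logic this term — holds.
Ethics happens in the same day as Systems — holds.
Networks is only available from day 3 onward — holds.
The OS session must be before the Systems session — holds.

Invalid. Logic is a prerequisite for Algebra this term.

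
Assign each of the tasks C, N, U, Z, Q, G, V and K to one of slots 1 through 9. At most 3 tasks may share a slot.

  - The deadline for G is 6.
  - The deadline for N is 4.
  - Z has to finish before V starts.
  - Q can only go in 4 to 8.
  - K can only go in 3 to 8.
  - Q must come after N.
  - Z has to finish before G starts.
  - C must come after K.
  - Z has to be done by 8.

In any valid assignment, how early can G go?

Precedence pushes G to at least 2; G's own window allows nothing later than 6.
G at 2 is achievable: Q in 4, Z in 1, G in 2, C in 4, V in 2, N in 1, U in 1, K in 3.

2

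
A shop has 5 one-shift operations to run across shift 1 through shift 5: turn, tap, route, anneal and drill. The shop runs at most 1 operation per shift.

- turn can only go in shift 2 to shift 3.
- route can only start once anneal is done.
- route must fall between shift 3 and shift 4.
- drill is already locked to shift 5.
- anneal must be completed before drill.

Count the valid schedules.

5

Splitting on turn: it can be shift 2 (3), shift 3 (2). Listing each branch's schedules as (tap, route, anneal, drill) by shift number:
turn=shift 2: (1,4,3,5) (3,4,1,5) (4,3,1,5) — 3.
turn=shift 3: (1,4,2,5) (2,4,1,5) — 2.
Summing: 3 + 2 = 5.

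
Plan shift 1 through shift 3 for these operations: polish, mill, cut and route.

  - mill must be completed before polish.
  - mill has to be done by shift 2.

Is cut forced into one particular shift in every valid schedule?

No

cut can be shift 1 (e.g. route -> shift 1; polish -> shift 2; cut -> shift 1; mill -> shift 1) or shift 2 (e.g. route=shift 1, mill=shift 1, cut=shift 2, polish=shift 2).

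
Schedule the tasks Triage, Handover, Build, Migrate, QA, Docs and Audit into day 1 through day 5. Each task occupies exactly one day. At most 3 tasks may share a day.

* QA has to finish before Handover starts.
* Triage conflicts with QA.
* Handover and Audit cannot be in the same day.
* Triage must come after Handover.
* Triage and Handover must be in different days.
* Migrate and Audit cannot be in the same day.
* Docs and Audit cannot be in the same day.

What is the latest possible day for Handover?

day 4

Precedence pushes Handover to at least day 2; downstream work caps Handover at day 4.
Handover at day 4 is achievable: Migrate in day 1, Triage in day 5, Handover in day 4, Docs in day 2, Audit in day 3, Build in day 1, QA in day 1.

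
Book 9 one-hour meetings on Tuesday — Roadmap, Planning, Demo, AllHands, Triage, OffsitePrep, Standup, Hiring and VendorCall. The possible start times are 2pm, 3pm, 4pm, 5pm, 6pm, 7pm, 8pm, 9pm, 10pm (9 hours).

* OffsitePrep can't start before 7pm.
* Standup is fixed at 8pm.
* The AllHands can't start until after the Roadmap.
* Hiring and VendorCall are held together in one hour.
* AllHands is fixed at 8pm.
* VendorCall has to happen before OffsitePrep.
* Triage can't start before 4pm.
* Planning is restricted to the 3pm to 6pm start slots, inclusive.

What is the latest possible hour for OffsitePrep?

OffsitePrep is available from 7pm.
OffsitePrep at 10pm is achievable: VendorCall=2pm, AllHands=8pm, Planning=3pm, Demo=2pm, Triage=4pm, Hiring=2pm, Roadmap=2pm, Standup=8pm, OffsitePrep=10pm.

10pm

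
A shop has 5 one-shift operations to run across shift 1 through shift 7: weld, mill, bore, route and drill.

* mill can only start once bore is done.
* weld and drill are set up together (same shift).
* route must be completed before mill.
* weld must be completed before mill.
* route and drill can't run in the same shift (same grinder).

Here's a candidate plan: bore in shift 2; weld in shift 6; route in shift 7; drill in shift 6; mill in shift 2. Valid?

Invalid. route must be completed before mill.

mill can only start once bore is done — violated.
weld must be completed before mill — violated.
route and drill can't run in the same shift (same grinder) — holds.
weld and drill are set up together (same shift) — holds.
route must be completed before mill — violated.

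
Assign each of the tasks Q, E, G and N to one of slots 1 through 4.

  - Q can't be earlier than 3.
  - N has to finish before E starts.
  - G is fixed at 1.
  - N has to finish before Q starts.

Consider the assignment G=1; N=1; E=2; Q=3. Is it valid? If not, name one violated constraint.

Q can't be earlier than 3 — holds.
N has to finish before Q starts — holds.
N has to finish before E starts — holds.
G is fixed at 1 — holds.

Yes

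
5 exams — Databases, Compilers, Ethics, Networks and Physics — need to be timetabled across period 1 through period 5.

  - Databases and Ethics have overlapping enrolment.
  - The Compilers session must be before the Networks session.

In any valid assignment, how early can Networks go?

Precedence pushes Networks to at least period 2.
Networks at period 2 is achievable: Networks -> period 2; Databases -> period 1; Ethics -> period 2; Compilers -> period 1; Physics -> period 1.

period 2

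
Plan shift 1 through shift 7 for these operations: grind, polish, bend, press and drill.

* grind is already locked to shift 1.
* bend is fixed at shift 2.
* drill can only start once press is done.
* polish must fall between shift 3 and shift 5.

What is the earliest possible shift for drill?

shift 2

Precedence pushes drill to at least shift 2.
drill at shift 2 is achievable: drill in shift 2, press in shift 1, polish in shift 3, bend in shift 2, grind in shift 1.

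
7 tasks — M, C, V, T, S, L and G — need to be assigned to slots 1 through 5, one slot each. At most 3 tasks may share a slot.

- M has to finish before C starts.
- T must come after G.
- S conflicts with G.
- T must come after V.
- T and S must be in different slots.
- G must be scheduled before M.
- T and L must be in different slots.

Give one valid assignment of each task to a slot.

T in 2, L in 1, G in 1, S in 3, M in 2, V in 1, C in 3

Checking: V(1) before T(2); G(1) before T(2); M(2) before C(3); G(1) before M(2); S(3) != G(1); T(2) != S(3); T(2) != L(1); max 3 per slot (cap 3).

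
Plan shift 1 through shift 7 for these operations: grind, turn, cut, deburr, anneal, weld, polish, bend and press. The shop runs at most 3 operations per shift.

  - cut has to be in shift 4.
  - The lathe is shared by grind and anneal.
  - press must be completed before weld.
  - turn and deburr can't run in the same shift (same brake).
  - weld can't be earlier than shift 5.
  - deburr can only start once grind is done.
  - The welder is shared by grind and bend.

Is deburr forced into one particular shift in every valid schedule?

deburr can be shift 2 (e.g. weld in shift 5; anneal in shift 2; cut in shift 4; polish in shift 2; grind in shift 1; bend in shift 3; deburr in shift 2; turn in shift 1; press in shift 1) or shift 3 (e.g. anneal -> shift 2; press -> shift 1; polish -> shift 2; bend -> shift 2; weld -> shift 5; cut -> shift 4; turn -> shift 1; deburr -> shift 3; grind -> shift 1).

No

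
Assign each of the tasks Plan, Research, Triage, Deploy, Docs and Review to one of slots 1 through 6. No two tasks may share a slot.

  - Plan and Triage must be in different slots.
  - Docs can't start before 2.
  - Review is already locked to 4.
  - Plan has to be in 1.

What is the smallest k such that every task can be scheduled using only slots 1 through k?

6

With at most 1 per slot and 6 tasks, at least 6 slots are needed.
Review can't be placed before 4, so the schedule must run through at least slot 4.
6 works (last occupied slot: 6): for example Deploy in 6, Plan in 1, Research in 3, Review in 4, Triage in 5, Docs in 2.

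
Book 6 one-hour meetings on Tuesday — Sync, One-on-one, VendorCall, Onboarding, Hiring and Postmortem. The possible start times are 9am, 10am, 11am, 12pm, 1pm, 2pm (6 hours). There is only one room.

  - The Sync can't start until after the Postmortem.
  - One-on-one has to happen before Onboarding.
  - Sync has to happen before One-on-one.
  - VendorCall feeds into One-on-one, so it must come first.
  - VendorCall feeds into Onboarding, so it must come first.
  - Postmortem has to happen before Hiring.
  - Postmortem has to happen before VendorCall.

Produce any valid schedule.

Onboarding=1pm, Sync=11am, Postmortem=9am, VendorCall=10am, One-on-one=12pm, Hiring=2pm

Checking: VendorCall(10am) before One-on-one(12pm); Postmortem(9am) before Hiring(2pm); Postmortem(9am) before VendorCall(10am); Sync(11am) before One-on-one(12pm); VendorCall(10am) before Onboarding(1pm); One-on-one(12pm) before Onboarding(1pm); Postmortem(9am) before Sync(11am); max 1 per hour (cap 1).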